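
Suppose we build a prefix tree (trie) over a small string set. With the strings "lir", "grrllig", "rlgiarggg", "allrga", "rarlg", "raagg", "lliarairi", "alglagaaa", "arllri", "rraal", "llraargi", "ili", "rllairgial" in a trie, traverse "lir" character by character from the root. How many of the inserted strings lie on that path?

1

Traverse "lir" character by character; count nodes along the way that are marked as word ends.
Prefixes of the query that are stored words: "lir"
Count: 1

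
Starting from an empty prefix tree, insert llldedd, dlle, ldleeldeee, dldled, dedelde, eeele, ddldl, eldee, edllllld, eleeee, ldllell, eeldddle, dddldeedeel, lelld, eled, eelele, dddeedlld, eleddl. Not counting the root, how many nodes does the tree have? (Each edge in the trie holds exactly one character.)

Insert word by word; a character creates a node only if that edge doesn't already exist:
  "llldedd" → 7 new (l, l, l, d, e, d, d)
  "dlle" → 4 new (d, l, l, e)
  "ldleeldeee" → prefix "l" already present; 9 new (d, l, e, e, l, d, e, e, e)
  "dldled" → prefix "dl" already present; 4 new (d, l, e, d)
  "dedelde" → prefix "d" already present; 6 new (e, d, e, l, d, e)
  "eeele" → 5 new (e, e, e, l, e)
  "ddldl" → prefix "d" already present; 4 new (d, l, d, l)
  "eldee" → prefix "e" already present; 4 new (l, d, e, e)
  "edllllld" → prefix "e" already present; 7 new (d, l, l, l, l, l, d)
  "eleeee" → prefix "el" already present; 4 new (e, e, e, e)
  "ldllell" → prefix "ldl" already present; 4 new (l, e, l, l)
  "eeldddle" → prefix "ee" already present; 6 new (l, d, d, d, l, e)
  "dddldeedeel" → prefix "dd" already present; 9 new (d, l, d, e, e, d, e, e, l)
  "lelld" → prefix "l" already present; 4 new (e, l, l, d)
  "eled" → prefix "ele" already present; 1 new (d)
  "eelele" → prefix "eel" already present; 3 new (e, l, e)
  "dddeedlld" → prefix "ddd" already present; 6 new (e, e, d, l, l, d)
  "eleddl" → prefix "eled" already present; 2 new (d, l)
Total nodes = 7 + 4 + 9 + 4 + 6 + 5 + 4 + 4 + 7 + 4 + 4 + 6 + 9 + 4 + 1 + 3 + 6 + 2 = 89

89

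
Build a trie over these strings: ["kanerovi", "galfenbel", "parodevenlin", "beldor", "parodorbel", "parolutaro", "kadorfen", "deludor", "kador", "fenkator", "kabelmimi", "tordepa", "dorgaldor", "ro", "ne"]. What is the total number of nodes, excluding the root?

93

Count nodes per top-level branch (shared prefixes stored once):
  'b'-branch (beldor): 6 nodes
  'd'-branch (deludor, dorgaldor): 15 nodes
  'f'-branch (fenkator): 8 nodes
  'g'-branch (galfenbel): 9 nodes
  'k'-branch (kabelmimi, kador, kadorfen, kanerovi): 21 nodes
  'n'-branch (ne): 2 nodes
  'p'-branch (parodevenlin, parodorbel, parolutaro): 23 nodes
  'r'-branch (ro): 2 nodes
  't'-branch (tordepa): 7 nodes
Sum: 93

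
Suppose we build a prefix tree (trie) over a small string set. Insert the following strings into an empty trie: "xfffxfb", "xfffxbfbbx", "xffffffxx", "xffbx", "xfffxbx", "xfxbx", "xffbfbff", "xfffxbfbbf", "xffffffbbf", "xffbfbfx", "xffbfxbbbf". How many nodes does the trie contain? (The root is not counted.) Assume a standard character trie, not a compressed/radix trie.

37

For each word, the new-node count is its length minus the longest prefix already in the trie:
  "xfffxfb" → 7 new (x, f, f, f, x, f, b)
  "xfffxbfbbx" → prefix "xfffx" already present; 5 new (b, f, b, b, x)
  "xffffffxx" → prefix "xfff" already present; 5 new (f, f, f, x, x)
  "xffbx" → prefix "xff" already present; 2 new (b, x)
  "xfffxbx" → prefix "xfffxb" already present; 1 new (x)
  "xfxbx" → prefix "xf" already present; 3 new (x, b, x)
  "xffbfbff" → prefix "xffb" already present; 4 new (f, b, f, f)
  "xfffxbfbbf" → prefix "xfffxbfbb" already present; 1 new (f)
  "xffffffbbf" → prefix "xffffff" already present; 3 new (b, b, f)
  "xffbfbfx" → prefix "xffbfbf" already present; 1 new (x)
  "xffbfxbbbf" → prefix "xffbf" already present; 5 new (x, b, b, b, f)
Total nodes = 7 + 5 + 5 + 2 + 1 + 3 + 4 + 1 + 3 + 1 + 5 = 37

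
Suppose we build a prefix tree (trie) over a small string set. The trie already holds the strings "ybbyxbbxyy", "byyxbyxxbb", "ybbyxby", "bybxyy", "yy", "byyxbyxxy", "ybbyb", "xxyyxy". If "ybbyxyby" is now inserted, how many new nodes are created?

3

Walking "ybbyxyby" from the root, the first 5 characters ("ybbyx") follow existing edges; "y" is the first miss.
Each of the 3 remaining characters creates one node.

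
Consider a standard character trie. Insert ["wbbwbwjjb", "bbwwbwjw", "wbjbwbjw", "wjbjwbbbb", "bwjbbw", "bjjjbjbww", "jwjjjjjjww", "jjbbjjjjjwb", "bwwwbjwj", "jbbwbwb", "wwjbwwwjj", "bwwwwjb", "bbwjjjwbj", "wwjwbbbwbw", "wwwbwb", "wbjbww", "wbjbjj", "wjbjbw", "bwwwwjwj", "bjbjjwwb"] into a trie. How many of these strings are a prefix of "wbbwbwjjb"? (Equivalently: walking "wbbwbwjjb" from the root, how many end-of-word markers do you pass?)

1

Check each prefix of "wbbwbwjjb" against the stored set — each match is an end-marker on the path.
Prefixes of the query that are stored words: "wbbwbwjjb"
Count: 1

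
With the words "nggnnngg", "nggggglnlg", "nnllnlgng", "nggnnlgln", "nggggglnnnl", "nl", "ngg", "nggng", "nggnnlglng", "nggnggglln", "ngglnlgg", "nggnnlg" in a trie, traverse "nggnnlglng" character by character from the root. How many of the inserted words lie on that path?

Traverse "nggnnlglng" character by character; count nodes along the way that are marked as word ends.
Prefixes of the query that are stored words: "ngg", "nggnnlg", "nggnnlgln", "nggnnlglng"
Count: 4

4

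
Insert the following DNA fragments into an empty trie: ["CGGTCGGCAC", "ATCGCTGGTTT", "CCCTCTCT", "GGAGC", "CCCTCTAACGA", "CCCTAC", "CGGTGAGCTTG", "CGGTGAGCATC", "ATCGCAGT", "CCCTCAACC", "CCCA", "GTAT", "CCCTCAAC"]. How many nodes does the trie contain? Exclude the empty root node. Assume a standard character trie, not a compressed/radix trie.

Insert word by word; a character creates a node only if that edge doesn't already exist:
  "CGGTCGGCAC" → 10 new (C, G, G, T, C, G, G, C, A, C)
  "ATCGCTGGTTT" → 11 new (A, T, C, G, C, T, G, G, T, T, T)
  "CCCTCTCT" → prefix "C" already present; 7 new (C, C, T, C, T, C, T)
  "GGAGC" → 5 new (G, G, A, G, C)
  "CCCTCTAACGA" → prefix "CCCTCT" already present; 5 new (A, A, C, G, A)
  "CCCTAC" → prefix "CCCT" already present; 2 new (A, C)
  "CGGTGAGCTTG" → prefix "CGGT" already present; 7 new (G, A, G, C, T, T, G)
  "CGGTGAGCATC" → prefix "CGGTGAGC" already present; 3 new (A, T, C)
  "ATCGCAGT" → prefix "ATCGC" already present; 3 new (A, G, T)
  "CCCTCAACC" → prefix "CCCTC" already present; 4 new (A, A, C, C)
  "CCCA" → prefix "CCC" already present; 1 new (A)
  "GTAT" → prefix "G" already present; 3 new (T, A, T)
  "CCCTCAAC" → prefix "CCCTCAAC" already present; 0 new (none)
Total nodes = 10 + 11 + 7 + 5 + 5 + 2 + 7 + 3 + 3 + 4 + 1 + 3 + 0 = 61

61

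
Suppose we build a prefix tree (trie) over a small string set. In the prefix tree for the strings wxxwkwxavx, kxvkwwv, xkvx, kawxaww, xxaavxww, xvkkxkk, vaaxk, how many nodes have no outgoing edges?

Leaves are exactly the stored words that no other stored word extends.
Those words: "kawxaww", "kxvkwwv", "vaaxk", "wxxwkwxavx", "xkvx", "xvkkxkk", "xxaavxww"
Leaf count: 7

7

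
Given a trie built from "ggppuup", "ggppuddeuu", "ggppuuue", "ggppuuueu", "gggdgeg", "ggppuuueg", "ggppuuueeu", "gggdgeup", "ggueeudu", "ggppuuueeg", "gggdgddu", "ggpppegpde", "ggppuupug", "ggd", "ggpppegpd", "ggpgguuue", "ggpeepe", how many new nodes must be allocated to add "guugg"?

Walking "guugg" from the root, the first 1 characters ("g") follow existing edges; "u" is the first miss.
New nodes needed: |"guugg"| − 1 = 5 − 1 = 4.

4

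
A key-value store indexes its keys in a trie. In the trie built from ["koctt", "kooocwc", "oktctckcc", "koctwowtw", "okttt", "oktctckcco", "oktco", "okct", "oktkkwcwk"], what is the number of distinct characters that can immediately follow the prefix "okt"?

3

Follow the path "okt" to its node, then look at its outgoing edges.
Distinct next characters after "okt": c, k, t.
That node has 3 child edges.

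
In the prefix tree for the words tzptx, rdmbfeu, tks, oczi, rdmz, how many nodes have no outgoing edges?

5

Leaves are exactly the stored words that no other stored word extends.
Those words: "oczi", "rdmbfeu", "rdmz", "tks", "tzptx"
Leaf count: 5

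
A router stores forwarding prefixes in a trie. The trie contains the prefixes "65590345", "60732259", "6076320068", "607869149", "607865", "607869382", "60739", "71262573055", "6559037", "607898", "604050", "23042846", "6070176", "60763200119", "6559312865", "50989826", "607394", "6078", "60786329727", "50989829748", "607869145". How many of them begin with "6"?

Walk to "6"; the words in its subtree are exactly those with that prefix.
Matches: "604050", "6070176", "60732259", "60739", "607394", "60763200119", "6076320068", "6078", "60786329727", "607865", "607869145", "607869149", "607869382", "607898", "65590345", "6559037", "6559312865"
Count: 17

17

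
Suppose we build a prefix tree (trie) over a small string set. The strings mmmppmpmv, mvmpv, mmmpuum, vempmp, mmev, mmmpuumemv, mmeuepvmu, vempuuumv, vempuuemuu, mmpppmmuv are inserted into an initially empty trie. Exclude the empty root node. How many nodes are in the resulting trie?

Count nodes per top-level branch (shared prefixes stored once):
  'm'-branch (mmeuepvmu, mmev, mmmppmpmv, mmmpuum, mmmpuumemv, mmpppmmuv, mvmpv): 34 nodes
  'v'-branch (vempmp, vempuuemuu, vempuuumv): 15 nodes
Sum: 49

49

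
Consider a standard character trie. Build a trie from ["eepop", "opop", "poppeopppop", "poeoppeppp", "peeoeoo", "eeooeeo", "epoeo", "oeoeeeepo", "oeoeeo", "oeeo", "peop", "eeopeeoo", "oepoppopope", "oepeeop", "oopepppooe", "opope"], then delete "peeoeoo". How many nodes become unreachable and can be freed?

5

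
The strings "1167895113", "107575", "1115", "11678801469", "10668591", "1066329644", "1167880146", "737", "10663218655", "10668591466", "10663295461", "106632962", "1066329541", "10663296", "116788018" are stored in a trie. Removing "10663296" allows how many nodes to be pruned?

After clearing the end-marker at "10663296", prune upward until reaching a node still needed by another word.
Every node on "10663296" is still needed (e.g. by "1066329644"), so nothing is freed.
Nodes removed: 0

0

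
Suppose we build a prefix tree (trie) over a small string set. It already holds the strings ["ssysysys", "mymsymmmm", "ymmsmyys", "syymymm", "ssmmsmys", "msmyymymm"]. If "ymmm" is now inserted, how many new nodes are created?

1

Walking "ymmm" from the root, the first 3 characters ("ymm") follow existing edges; "m" is the first miss.
So 4 − 3 = 1 new nodes.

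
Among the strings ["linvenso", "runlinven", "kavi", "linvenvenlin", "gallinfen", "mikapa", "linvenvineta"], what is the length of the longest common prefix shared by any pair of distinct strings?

7

Equivalently: take the maximum, over all pairs, of their longest common prefix length.
"linvenvenlin" and "linvenvineta" agree on "linvenv" (7 characters) before diverging; nothing deeper is shared.
Longest shared-prefix length: 7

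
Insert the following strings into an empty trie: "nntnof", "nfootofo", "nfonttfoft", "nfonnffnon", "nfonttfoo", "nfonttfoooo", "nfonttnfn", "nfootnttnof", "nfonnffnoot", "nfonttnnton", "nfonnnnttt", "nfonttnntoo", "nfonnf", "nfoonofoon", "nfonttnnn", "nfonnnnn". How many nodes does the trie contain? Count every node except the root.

58

Count nodes per top-level branch (shared prefixes stored once):
  'n'-branch (nfonnf, nfonnffnon, nfonnffnoot, nfonnnnn, nfonnnnttt, nfonttfoft, nfonttfoo, nfonttfoooo, nfonttnfn, nfonttnnn, nfonttnnton, nfonttnntoo, nfoonofoon, nfootnttnof, nfootofo, nntnof): 58 nodes
Sum: 58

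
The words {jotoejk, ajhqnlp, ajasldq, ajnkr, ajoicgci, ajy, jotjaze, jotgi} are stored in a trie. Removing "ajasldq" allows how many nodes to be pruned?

5

After clearing the end-marker at "ajasldq", prune upward until reaching a node still needed by another word.
The suffix "asldq" (5 nodes) is used only by "ajasldq"; the node for "aj" still has the child "h", so pruning stops there.
Nodes removed: 5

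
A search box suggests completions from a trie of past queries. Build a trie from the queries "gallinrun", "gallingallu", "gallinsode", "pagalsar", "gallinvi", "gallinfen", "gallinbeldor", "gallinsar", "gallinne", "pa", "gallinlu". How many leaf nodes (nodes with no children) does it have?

10

A leaf is a node with no children — equivalently, the end of a word that is not a proper prefix of any other stored word.
Those words: "gallinbeldor", "gallinfen", "gallingallu", "gallinlu", "gallinne", "gallinrun", "gallinsar", "gallinsode", "gallinvi", "pagalsar"
Leaf count: 10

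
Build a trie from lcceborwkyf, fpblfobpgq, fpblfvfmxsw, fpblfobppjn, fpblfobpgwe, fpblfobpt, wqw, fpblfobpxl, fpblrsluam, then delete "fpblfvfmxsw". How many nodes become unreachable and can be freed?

6

After clearing the end-marker at "fpblfvfmxsw", prune upward until reaching a node still needed by another word.
The suffix "vfmxsw" (6 nodes) is used only by "fpblfvfmxsw"; the node for "fpblf" still has the child "o", so pruning stops there.
Nodes removed: 6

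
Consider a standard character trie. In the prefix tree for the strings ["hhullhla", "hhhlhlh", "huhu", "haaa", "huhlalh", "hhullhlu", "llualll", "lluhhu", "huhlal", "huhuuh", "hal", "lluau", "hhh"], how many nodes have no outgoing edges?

A leaf is a node with no children — equivalently, the end of a word that is not a proper prefix of any other stored word.
Those words: "haaa", "hal", "hhhlhlh", "hhullhla", "hhullhlu", "huhlalh", "huhuuh", "llualll", "lluau", "lluhhu"
Leaf count: 10

10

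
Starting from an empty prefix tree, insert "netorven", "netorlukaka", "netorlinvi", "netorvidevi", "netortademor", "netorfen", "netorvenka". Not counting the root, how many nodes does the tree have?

35

Count nodes per top-level branch (shared prefixes stored once):
  'n'-branch (netorfen, netorlinvi, netorlukaka, netortademor, netorven, netorvenka, netorvidevi): 35 nodes
Sum: 35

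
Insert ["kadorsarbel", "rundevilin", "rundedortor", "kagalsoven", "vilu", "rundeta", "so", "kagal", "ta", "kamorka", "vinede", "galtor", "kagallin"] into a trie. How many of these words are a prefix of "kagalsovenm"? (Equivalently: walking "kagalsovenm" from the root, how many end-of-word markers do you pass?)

2

Walk "kagalsovenm" from the root; an end-of-word marker is hit whenever a stored word is a prefix of "kagalsovenm".
Prefixes of the query that are stored words: "kagal", "kagalsoven"
Count: 2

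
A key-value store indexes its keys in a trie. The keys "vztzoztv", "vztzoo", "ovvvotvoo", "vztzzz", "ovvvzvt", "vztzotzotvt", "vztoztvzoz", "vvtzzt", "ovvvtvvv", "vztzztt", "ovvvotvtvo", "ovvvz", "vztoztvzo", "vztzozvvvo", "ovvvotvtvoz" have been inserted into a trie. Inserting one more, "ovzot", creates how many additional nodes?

3

Walking "ovzot" from the root, the first 2 characters ("ov") follow existing edges; "z" is the first miss.
So 5 − 2 = 3 new nodes.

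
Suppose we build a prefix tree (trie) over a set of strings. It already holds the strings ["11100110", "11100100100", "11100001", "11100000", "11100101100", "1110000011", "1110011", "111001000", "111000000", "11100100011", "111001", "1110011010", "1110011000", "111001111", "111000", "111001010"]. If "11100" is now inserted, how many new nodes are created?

0

"11100" is already a full path in the trie; only an end-marker is added.
No new nodes are needed: 0.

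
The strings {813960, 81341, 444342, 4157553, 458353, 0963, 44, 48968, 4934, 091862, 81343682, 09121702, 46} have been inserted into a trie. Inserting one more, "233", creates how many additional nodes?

3

Nothing in the trie begins with "2"; the whole of "233" is new.
3 − 0 = 3 new nodes.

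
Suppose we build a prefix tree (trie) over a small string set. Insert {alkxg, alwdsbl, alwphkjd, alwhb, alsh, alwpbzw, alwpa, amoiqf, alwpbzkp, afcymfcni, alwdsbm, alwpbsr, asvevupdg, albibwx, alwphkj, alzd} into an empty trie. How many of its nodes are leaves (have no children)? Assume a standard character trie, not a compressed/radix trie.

15

Leaves are exactly the stored words that no other stored word extends.
Those words: "afcymfcni", "albibwx", "alkxg", "alsh", "alwdsbl", "alwdsbm", "alwhb", "alwpa", "alwpbsr", "alwpbzkp", "alwpbzw", "alwphkjd", "alzd", "amoiqf", "asvevupdg"
Leaf count: 15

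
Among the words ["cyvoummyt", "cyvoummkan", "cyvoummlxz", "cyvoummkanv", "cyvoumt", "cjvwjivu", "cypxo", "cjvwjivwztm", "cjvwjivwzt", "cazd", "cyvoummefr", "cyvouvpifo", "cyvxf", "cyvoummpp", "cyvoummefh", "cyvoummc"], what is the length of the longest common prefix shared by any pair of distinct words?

10

The deepest shared node is where two words last agree before diverging.
"cjvwjivwzt" and "cjvwjivwztm" agree on "cjvwjivwzt" (10 characters) before diverging; nothing deeper is shared.
Longest shared-prefix length: 10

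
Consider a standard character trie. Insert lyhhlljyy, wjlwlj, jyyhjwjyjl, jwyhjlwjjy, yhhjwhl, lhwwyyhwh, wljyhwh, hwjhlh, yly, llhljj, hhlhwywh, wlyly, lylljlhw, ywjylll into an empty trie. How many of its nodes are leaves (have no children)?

14

A leaf is a node with no children — equivalently, the end of a word that is not a proper prefix of any other stored word.
Those words: "hhlhwywh", "hwjhlh", "jwyhjlwjjy", "jyyhjwjyjl", "lhwwyyhwh", "llhljj", "lyhhlljyy", "lylljlhw", "wjlwlj", "wljyhwh", "wlyly", "yhhjwhl", "yly", "ywjylll"
Leaf count: 14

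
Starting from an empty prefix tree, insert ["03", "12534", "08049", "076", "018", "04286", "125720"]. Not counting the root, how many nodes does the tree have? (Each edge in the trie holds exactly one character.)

22

Trie structure (* marks end of a word):
(root)
├─ 0
│  ├─ 1
│  │  └─ 8 *
│  ├─ 3 *
│  ├─ 4
│  │  └─ 2
│  │     └─ 8
│  │        └─ 6 *
│  ├─ 7
│  │  └─ 6 *
│  └─ 8
│     └─ 0
│        └─ 4
│           └─ 9 *
└─ 1
   └─ 2
      └─ 5
         ├─ 3
         │  └─ 4 *
         └─ 7
            └─ 2
               └─ 0 *
Counting every labelled node above: 22.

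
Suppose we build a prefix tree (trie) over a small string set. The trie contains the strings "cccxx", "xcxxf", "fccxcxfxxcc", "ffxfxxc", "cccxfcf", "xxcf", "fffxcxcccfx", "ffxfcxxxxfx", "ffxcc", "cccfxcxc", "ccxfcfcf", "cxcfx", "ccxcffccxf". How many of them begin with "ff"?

4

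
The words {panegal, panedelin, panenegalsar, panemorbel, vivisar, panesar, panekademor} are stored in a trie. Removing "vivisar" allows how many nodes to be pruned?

7

Walk "vivisar" from the leaf back toward the root, removing each node that no remaining word uses.
No other word shares any prefix with "vivisar", so all 7 of its nodes go.
Nodes removed: 7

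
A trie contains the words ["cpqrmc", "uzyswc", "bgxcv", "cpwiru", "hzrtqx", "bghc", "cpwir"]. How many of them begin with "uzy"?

1

Filter for entries beginning with "uzy":
Matches: "uzyswc"
Count: 1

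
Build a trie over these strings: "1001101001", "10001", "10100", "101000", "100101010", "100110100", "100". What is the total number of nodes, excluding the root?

Count nodes per top-level branch (shared prefixes stored once):
  '1'-branch (100, 10001, 100101010, 100110100, 1001101001, 10100, 101000): 21 nodes
Sum: 21

21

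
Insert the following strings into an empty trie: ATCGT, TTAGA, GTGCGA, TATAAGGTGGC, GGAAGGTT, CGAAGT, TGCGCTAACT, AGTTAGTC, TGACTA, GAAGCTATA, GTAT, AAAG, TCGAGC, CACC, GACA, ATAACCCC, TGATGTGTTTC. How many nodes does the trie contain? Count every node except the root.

96

Count nodes per top-level branch (shared prefixes stored once):
  'A'-branch (AAAG, AGTTAGTC, ATAACCCC, ATCGT): 21 nodes
  'C'-branch (CACC, CGAAGT): 9 nodes
  'G'-branch (GAAGCTATA, GACA, GGAAGGTT, GTAT, GTGCGA): 25 nodes
  'T'-branch (TATAAGGTGGC, TCGAGC, TGACTA, TGATGTGTTTC, TGCGCTAACT, TTAGA): 41 nodes
Sum: 96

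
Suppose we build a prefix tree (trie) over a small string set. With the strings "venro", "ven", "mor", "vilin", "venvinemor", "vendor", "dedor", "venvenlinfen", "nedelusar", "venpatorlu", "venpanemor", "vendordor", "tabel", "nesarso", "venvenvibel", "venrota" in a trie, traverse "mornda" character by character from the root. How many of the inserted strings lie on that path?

1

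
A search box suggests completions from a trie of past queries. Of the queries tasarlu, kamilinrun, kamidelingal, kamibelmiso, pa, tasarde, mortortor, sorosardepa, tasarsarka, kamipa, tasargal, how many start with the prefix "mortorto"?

1

Traverse to the node for "mortorto", then collect every word in that subtree.
Matches: "mortortor"
Count: 1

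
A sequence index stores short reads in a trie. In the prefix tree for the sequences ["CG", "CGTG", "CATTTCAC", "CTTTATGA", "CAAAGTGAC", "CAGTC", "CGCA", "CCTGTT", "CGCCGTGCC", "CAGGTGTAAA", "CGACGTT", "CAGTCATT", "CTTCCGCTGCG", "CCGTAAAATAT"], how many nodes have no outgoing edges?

A leaf is a node with no children — equivalently, the end of a word that is not a proper prefix of any other stored word.
Those words: "CAAAGTGAC", "CAGGTGTAAA", "CAGTCATT", "CATTTCAC", "CCGTAAAATAT", "CCTGTT", "CGACGTT", "CGCA", "CGCCGTGCC", "CGTG", "CTTCCGCTGCG", "CTTTATGA"
Leaf count: 12

12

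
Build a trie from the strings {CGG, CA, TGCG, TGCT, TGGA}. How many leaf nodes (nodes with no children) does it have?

5

Leaves are exactly the stored words that no other stored word extends.
Those words: "CA", "CGG", "TGCG", "TGCT", "TGGA"
Leaf count: 5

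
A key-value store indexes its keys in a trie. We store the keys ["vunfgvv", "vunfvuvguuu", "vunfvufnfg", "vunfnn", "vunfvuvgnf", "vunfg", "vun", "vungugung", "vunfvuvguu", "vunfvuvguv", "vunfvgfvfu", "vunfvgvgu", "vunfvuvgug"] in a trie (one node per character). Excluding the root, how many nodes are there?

Count nodes per top-level branch (shared prefixes stored once):
  'v'-branch (vun, vunfg, vunfgvv, vunfnn, vunfvgfvfu, vunfvgvgu, vunfvufnfg, vunfvuvgnf, vunfvuvgug, vunfvuvguu, vunfvuvguuu, vunfvuvguv, vungugung): 38 nodes
Sum: 38

38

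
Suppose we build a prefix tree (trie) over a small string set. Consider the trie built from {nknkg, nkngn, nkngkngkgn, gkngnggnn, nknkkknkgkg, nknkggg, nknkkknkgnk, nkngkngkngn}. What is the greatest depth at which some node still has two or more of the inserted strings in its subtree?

Equivalently: take the maximum, over all pairs, of their longest common prefix length.
"nknkkknkgkg" and "nknkkknkgnk" agree on "nknkkknkg" (9 characters) before diverging; nothing deeper is shared.
Longest shared-prefix length: 9

9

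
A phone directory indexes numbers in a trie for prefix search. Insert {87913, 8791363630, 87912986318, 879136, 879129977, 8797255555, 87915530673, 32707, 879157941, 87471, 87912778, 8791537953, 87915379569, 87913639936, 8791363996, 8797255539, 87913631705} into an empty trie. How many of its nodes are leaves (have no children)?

A leaf is a node with no children — equivalently, the end of a word that is not a proper prefix of any other stored word.
Those words: "32707", "87471", "87912778", "87912986318", "879129977", "87913631705", "8791363630", "87913639936", "8791363996", "8791537953", "87915379569", "87915530673", "879157941", "8797255539", "8797255555"
Leaf count: 15

15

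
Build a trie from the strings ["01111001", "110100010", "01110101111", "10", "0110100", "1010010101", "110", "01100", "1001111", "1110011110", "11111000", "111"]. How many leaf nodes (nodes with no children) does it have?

9

Leaves are exactly the stored words that no other stored word extends.
Those words: "01100", "0110100", "01110101111", "01111001", "1001111", "1010010101", "110100010", "1110011110", "11111000"
Leaf count: 9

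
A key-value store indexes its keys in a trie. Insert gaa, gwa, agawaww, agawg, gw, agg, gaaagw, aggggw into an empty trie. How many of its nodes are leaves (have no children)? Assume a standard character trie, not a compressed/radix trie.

5

A leaf is a node with no children — equivalently, the end of a word that is not a proper prefix of any other stored word.
Those words: "agawaww", "agawg", "aggggw", "gaaagw", "gwa"
Leaf count: 5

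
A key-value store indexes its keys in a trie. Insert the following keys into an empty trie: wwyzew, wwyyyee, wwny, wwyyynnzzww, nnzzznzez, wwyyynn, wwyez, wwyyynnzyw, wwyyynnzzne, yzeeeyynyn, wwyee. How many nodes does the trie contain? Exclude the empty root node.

Trace insertions, counting only characters that open a new branch:
  "wwyzew" → 6 new (w, w, y, z, e, w)
  "wwyyyee" → prefix "wwy" already present; 4 new (y, y, e, e)
  "wwny" → prefix "ww" already present; 2 new (n, y)
  "wwyyynnzzww" → prefix "wwyyy" already present; 6 new (n, n, z, z, w, w)
  "nnzzznzez" → 9 new (n, n, z, z, z, n, z, e, z)
  "wwyyynn" → prefix "wwyyynn" already present; 0 new (none)
  "wwyez" → prefix "wwy" already present; 2 new (e, z)
  "wwyyynnzyw" → prefix "wwyyynnz" already present; 2 new (y, w)
  "wwyyynnzzne" → prefix "wwyyynnzz" already present; 2 new (n, e)
  "yzeeeyynyn" → 10 new (y, z, e, e, e, y, y, n, y, n)
  "wwyee" → prefix "wwye" already present; 1 new (e)
Total nodes = 6 + 4 + 2 + 6 + 9 + 0 + 2 + 2 + 2 + 10 + 1 = 44

44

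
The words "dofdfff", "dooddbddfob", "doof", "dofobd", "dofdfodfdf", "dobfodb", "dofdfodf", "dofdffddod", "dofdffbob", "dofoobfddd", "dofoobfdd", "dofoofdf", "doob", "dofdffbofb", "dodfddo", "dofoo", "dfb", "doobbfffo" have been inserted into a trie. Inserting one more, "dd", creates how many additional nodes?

1

Walking "dd" from the root, the first 1 characters ("d") follow existing edges; "d" is the first miss.
So 2 − 1 = 1 new nodes.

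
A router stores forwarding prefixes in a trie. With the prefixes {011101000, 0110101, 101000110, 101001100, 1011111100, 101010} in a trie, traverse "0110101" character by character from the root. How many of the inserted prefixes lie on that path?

1

Check each prefix of "0110101" against the stored set — each match is an end-marker on the path.
Prefixes of the query that are stored words: "0110101"
Count: 1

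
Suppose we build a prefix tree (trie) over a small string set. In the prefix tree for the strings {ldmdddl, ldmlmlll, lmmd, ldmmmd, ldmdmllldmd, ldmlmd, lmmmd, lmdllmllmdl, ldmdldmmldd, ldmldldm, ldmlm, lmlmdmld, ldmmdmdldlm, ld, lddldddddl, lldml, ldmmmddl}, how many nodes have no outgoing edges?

A leaf is a node with no children — equivalently, the end of a word that is not a proper prefix of any other stored word.
Those words: "lddldddddl", "ldmdddl", "ldmdldmmldd", "ldmdmllldmd", "ldmldldm", "ldmlmd", "ldmlmlll", "ldmmdmdldlm", "ldmmmddl", "lldml", "lmdllmllmdl", "lmlmdmld", "lmmd", "lmmmd"
Leaf count: 14

14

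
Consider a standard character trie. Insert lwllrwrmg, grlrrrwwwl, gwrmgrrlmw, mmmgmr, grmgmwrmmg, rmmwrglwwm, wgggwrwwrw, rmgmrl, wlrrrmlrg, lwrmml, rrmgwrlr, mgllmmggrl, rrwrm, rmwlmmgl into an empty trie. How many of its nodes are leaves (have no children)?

14

A leaf is a node with no children — equivalently, the end of a word that is not a proper prefix of any other stored word.
Those words: "grlrrrwwwl", "grmgmwrmmg", "gwrmgrrlmw", "lwllrwrmg", "lwrmml", "mgllmmggrl", "mmmgmr", "rmgmrl", "rmmwrglwwm", "rmwlmmgl", "rrmgwrlr", "rrwrm", "wgggwrwwrw", "wlrrrmlrg"
Leaf count: 14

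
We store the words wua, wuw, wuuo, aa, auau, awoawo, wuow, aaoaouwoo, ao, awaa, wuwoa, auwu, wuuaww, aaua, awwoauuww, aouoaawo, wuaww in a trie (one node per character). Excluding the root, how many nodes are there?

For each word, the new-node count is its length minus the longest prefix already in the trie:
  "wua" → 3 new (w, u, a)
  "wuw" → prefix "wu" already present; 1 new (w)
  "wuuo" → prefix "wu" already present; 2 new (u, o)
  "aa" → 2 new (a, a)
  "auau" → prefix "a" already present; 3 new (u, a, u)
  "awoawo" → prefix "a" already present; 5 new (w, o, a, w, o)
  "wuow" → prefix "wu" already present; 2 new (o, w)
  "aaoaouwoo" → prefix "aa" already present; 7 new (o, a, o, u, w, o, o)
  "ao" → prefix "a" already present; 1 new (o)
  "awaa" → prefix "aw" already present; 2 new (a, a)
  "wuwoa" → prefix "wuw" already present; 2 new (o, a)
  "auwu" → prefix "au" already present; 2 new (w, u)
  "wuuaww" → prefix "wuu" already present; 3 new (a, w, w)
  "aaua" → prefix "aa" already present; 2 new (u, a)
  "awwoauuww" → prefix "aw" already present; 7 new (w, o, a, u, u, w, w)
  "aouoaawo" → prefix "ao" already present; 6 new (u, o, a, a, w, o)
  "wuaww" → prefix "wua" already present; 2 new (w, w)
Total nodes = 3 + 1 + 2 + 2 + 3 + 5 + 2 + 7 + 1 + 2 + 2 + 2 + 3 + 2 + 7 + 6 + 2 = 52

52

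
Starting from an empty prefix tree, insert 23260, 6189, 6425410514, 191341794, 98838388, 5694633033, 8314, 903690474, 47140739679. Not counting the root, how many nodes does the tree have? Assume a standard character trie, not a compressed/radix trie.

68

Insert word by word; a character creates a node only if that edge doesn't already exist:
  "23260" → 5 new (2, 3, 2, 6, 0)
  "6189" → 4 new (6, 1, 8, 9)
  "6425410514" → prefix "6" already present; 9 new (4, 2, 5, 4, 1, 0, 5, 1, 4)
  "191341794" → 9 new (1, 9, 1, 3, 4, 1, 7, 9, 4)
  "98838388" → 8 new (9, 8, 8, 3, 8, 3, 8, 8)
  "5694633033" → 10 new (5, 6, 9, 4, 6, 3, 3, 0, 3, 3)
  "8314" → 4 new (8, 3, 1, 4)
  "903690474" → prefix "9" already present; 8 new (0, 3, 6, 9, 0, 4, 7, 4)
  "47140739679" → 11 new (4, 7, 1, 4, 0, 7, 3, 9, 6, 7, 9)
Total nodes = 5 + 4 + 9 + 9 + 8 + 10 + 4 + 8 + 11 = 68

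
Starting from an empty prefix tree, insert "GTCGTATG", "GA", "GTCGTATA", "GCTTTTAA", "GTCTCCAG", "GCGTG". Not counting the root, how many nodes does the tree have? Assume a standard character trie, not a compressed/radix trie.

25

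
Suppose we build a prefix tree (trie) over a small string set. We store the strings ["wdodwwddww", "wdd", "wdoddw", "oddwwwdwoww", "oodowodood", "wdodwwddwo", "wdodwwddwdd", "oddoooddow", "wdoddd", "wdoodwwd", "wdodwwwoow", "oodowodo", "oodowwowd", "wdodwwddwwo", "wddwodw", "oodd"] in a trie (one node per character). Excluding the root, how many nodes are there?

Count nodes per top-level branch (shared prefixes stored once):
  'o'-branch (oddoooddow, oddwwwdwoww, oodd, oodowodo, oodowodood, oodowwowd): 32 nodes
  'w'-branch (wdd, wddwodw, wdoddd, wdoddw, wdodwwddwdd, wdodwwddwo, wdodwwddww, wdodwwddwwo, wdodwwwoow, wdoodwwd): 31 nodes
Sum: 63

63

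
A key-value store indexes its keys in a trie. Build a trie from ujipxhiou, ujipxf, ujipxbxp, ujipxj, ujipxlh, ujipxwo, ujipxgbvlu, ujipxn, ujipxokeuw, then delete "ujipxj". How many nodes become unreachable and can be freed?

After clearing the end-marker at "ujipxj", prune upward until reaching a node still needed by another word.
The suffix "j" (1 node) is used only by "ujipxj"; the node for "ujipx" still has the child "h", so pruning stops there.
Nodes removed: 1

1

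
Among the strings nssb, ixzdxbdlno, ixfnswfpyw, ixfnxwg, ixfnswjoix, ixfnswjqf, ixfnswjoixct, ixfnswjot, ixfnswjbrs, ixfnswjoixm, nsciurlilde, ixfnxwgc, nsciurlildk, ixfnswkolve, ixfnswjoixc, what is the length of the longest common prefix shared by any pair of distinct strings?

The deepest shared node is where two words last agree before diverging.
"ixfnswjoixc" and "ixfnswjoixct" agree on "ixfnswjoixc" (11 characters) before diverging; nothing deeper is shared.
Longest shared-prefix length: 11

11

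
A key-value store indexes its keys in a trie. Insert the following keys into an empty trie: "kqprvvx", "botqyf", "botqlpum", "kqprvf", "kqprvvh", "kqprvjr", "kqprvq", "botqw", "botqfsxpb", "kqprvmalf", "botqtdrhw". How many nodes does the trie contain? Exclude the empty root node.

For each word, the new-node count is its length minus the longest prefix already in the trie:
  "kqprvvx" → 7 new (k, q, p, r, v, v, x)
  "botqyf" → 6 new (b, o, t, q, y, f)
  "botqlpum" → prefix "botq" already present; 4 new (l, p, u, m)
  "kqprvf" → prefix "kqprv" already present; 1 new (f)
  "kqprvvh" → prefix "kqprvv" already present; 1 new (h)
  "kqprvjr" → prefix "kqprv" already present; 2 new (j, r)
  "kqprvq" → prefix "kqprv" already present; 1 new (q)
  "botqw" → prefix "botq" already present; 1 new (w)
  "botqfsxpb" → prefix "botq" already present; 5 new (f, s, x, p, b)
  "kqprvmalf" → prefix "kqprv" already present; 4 new (m, a, l, f)
  "botqtdrhw" → prefix "botq" already present; 5 new (t, d, r, h, w)
Total nodes = 7 + 6 + 4 + 1 + 1 + 2 + 1 + 1 + 5 + 4 + 5 = 37

37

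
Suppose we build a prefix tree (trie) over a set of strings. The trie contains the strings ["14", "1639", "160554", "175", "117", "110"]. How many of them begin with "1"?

Traverse to the node for "1", then collect every word in that subtree.
Words under "1": 110, 117, 14, 160554, 1639, 175
Count: 6

6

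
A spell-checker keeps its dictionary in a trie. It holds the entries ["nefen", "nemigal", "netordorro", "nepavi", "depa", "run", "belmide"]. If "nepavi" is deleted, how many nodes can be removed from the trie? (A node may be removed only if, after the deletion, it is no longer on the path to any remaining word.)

4

Walk "nepavi" from the leaf back toward the root, removing each node that no remaining word uses.
The suffix "pavi" (4 nodes) is used only by "nepavi"; the node for "ne" still has the child "f", so pruning stops there.
Nodes removed: 4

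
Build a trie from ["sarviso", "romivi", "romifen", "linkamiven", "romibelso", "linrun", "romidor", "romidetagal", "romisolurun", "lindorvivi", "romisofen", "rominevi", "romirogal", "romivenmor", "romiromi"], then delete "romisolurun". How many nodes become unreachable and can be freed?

After clearing the end-marker at "romisolurun", prune upward until reaching a node still needed by another word.
The suffix "lurun" (5 nodes) is used only by "romisolurun"; the node for "romiso" still has the child "f", so pruning stops there.
Nodes removed: 5

5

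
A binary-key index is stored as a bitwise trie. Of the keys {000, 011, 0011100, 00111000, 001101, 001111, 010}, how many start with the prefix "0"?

7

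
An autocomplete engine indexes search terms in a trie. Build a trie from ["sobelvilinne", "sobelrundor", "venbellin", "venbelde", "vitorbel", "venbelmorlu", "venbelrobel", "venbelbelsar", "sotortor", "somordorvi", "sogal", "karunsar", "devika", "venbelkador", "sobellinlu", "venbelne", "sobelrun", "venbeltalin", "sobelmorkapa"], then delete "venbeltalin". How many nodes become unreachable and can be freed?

A node on "venbeltalin"'s path can go only if nothing else ends at it or branches off below it.
The suffix "talin" (5 nodes) is used only by "venbeltalin"; the node for "venbel" still has the child "l", so pruning stops there.
Nodes removed: 5

5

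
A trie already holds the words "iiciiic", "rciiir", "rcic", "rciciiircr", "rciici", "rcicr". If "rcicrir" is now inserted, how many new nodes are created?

2

Walking "rcicrir" from the root, the first 5 characters ("rcicr") follow existing edges; "i" is the first miss.
New nodes needed: |"rcicrir"| − 5 = 7 − 5 = 2.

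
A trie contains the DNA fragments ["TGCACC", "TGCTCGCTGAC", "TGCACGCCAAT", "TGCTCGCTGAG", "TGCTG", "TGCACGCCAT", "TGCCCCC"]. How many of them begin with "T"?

Traverse to the node for "T", then collect every word in that subtree.
Words under "T": TGCACC, TGCACGCCAAT, TGCACGCCAT, TGCCCCC, TGCTCGCTGAC, TGCTCGCTGAG, TGCTG
Count: 7

7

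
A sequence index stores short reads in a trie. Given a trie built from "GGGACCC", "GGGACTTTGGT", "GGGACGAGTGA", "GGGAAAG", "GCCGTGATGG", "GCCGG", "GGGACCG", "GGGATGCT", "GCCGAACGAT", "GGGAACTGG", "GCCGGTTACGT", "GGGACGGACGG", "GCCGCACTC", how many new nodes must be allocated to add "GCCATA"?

3

"GCC" is already a path in the trie; the remaining "ATA" must be added.
New nodes needed: |"GCCATA"| − 3 = 6 − 3 = 3.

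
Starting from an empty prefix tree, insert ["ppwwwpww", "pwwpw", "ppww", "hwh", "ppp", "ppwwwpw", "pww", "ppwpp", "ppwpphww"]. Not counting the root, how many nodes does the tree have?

21

Count nodes per top-level branch (shared prefixes stored once):
  'h'-branch (hwh): 3 nodes
  'p'-branch (ppp, ppwpp, ppwpphww, ppww, ppwwwpw, ppwwwpww, pww, pwwpw): 18 nodes
Sum: 21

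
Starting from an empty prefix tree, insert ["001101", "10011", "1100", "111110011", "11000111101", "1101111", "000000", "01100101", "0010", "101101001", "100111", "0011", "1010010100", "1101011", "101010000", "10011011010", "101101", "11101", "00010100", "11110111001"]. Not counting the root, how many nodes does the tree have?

87

Trace insertions, counting only characters that open a new branch:
  "001101" → 6 new (0, 0, 1, 1, 0, 1)
  "10011" → 5 new (1, 0, 0, 1, 1)
  "1100" → prefix "1" already present; 3 new (1, 0, 0)
  "111110011" → prefix "11" already present; 7 new (1, 1, 1, 0, 0, 1, 1)
  "11000111101" → prefix "1100" already present; 7 new (0, 1, 1, 1, 1, 0, 1)
  "1101111" → prefix "110" already present; 4 new (1, 1, 1, 1)
  "000000" → prefix "00" already present; 4 new (0, 0, 0, 0)
  "01100101" → prefix "0" already present; 7 new (1, 1, 0, 0, 1, 0, 1)
  "0010" → prefix "001" already present; 1 new (0)
  "101101001" → prefix "10" already present; 7 new (1, 1, 0, 1, 0, 0, 1)
  "100111" → prefix "10011" already present; 1 new (1)
  "0011" → prefix "0011" already present; 0 new (none)
  "1010010100" → prefix "101" already present; 7 new (0, 0, 1, 0, 1, 0, 0)
  "1101011" → prefix "1101" already present; 3 new (0, 1, 1)
  "101010000" → prefix "1010" already present; 5 new (1, 0, 0, 0, 0)
  "10011011010" → prefix "10011" already present; 6 new (0, 1, 1, 0, 1, 0)
  "101101" → prefix "101101" already present; 0 new (none)
  "11101" → prefix "111" already present; 2 new (0, 1)
  "00010100" → prefix "000" already present; 5 new (1, 0, 1, 0, 0)
  "11110111001" → prefix "1111" already present; 7 new (0, 1, 1, 1, 0, 0, 1)
Total nodes = 6 + 5 + 3 + 7 + 7 + 4 + 4 + 7 + 1 + 7 + 1 + 0 + 7 + 3 + 5 + 6 + 0 + 2 + 5 + 7 = 87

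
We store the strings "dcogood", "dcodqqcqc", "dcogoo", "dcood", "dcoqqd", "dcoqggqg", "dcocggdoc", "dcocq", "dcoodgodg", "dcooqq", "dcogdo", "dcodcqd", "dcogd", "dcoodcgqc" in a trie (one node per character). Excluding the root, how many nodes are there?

44

Insert word by word; a character creates a node only if that edge doesn't already exist:
  "dcogood" → 7 new (d, c, o, g, o, o, d)
  "dcodqqcqc" → prefix "dco" already present; 6 new (d, q, q, c, q, c)
  "dcogoo" → prefix "dcogoo" already present; 0 new (none)
  "dcood" → prefix "dco" already present; 2 new (o, d)
  "dcoqqd" → prefix "dco" already present; 3 new (q, q, d)
  "dcoqggqg" → prefix "dcoq" already present; 4 new (g, g, q, g)
  "dcocggdoc" → prefix "dco" already present; 6 new (c, g, g, d, o, c)
  "dcocq" → prefix "dcoc" already present; 1 new (q)
  "dcoodgodg" → prefix "dcood" already present; 4 new (g, o, d, g)
  "dcooqq" → prefix "dcoo" already present; 2 new (q, q)
  "dcogdo" → prefix "dcog" already present; 2 new (d, o)
  "dcodcqd" → prefix "dcod" already present; 3 new (c, q, d)
  "dcogd" → prefix "dcogd" already present; 0 new (none)
  "dcoodcgqc" → prefix "dcood" already present; 4 new (c, g, q, c)
Total nodes = 7 + 6 + 0 + 2 + 3 + 4 + 6 + 1 + 4 + 2 + 2 + 3 + 0 + 4 = 44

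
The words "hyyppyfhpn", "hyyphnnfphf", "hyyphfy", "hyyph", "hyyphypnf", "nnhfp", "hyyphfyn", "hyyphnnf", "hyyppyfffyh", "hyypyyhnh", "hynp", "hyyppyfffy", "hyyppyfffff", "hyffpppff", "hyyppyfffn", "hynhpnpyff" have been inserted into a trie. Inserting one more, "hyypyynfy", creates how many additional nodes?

3

Walking "hyypyynfy" from the root, the first 6 characters ("hyypyy") follow existing edges; "n" is the first miss.
Each of the 3 remaining characters creates one node.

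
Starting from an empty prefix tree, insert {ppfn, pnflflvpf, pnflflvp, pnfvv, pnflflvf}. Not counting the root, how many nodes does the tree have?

15

For each word, the new-node count is its length minus the longest prefix already in the trie:
  "ppfn" → 4 new (p, p, f, n)
  "pnflflvpf" → prefix "p" already present; 8 new (n, f, l, f, l, v, p, f)
  "pnflflvp" → prefix "pnflflvp" already present; 0 new (none)
  "pnfvv" → prefix "pnf" already present; 2 new (v, v)
  "pnflflvf" → prefix "pnflflv" already present; 1 new (f)
Total nodes = 4 + 8 + 0 + 2 + 1 = 15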